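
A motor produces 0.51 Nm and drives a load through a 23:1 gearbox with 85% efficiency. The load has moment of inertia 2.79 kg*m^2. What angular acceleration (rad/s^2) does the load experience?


tau_out = tau_motor * N * eta
= 0.51 * 23 * 0.85 = 9.9705 Nm
alpha = tau_out / I = 9.9705 / 2.79
= 3.5737 rad/s^2


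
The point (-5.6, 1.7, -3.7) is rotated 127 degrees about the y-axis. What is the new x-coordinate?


Rotation about y-axis: x' = x*cos(theta) + z*sin(theta)
= -5.6 * -0.6018 + -3.7 * 0.7986
= 0.4152


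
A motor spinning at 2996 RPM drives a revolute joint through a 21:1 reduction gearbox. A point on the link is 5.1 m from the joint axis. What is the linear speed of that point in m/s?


omega_motor = 2996 * 2*pi/60 = 313.7404 rad/s
omega_joint = omega_motor / 21 = 14.94 rad/s
v = omega_joint * r = 14.94 * 5.1
= 76.1941 m/s


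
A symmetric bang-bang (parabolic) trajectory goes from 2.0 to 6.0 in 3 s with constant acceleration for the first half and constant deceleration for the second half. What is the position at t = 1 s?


Symmetric rest-to-rest: each phase covers (pf-p0)/2 in time T/2. 0.5*a*(T/2)^2 = (pf-p0)/2 => a = 4*(pf-p0)/T^2
a = 4*(6.0-2.0)/3^2 = 1.7778
t = 1 is in the acceleration phase (t <= T/2).
p = p0 + 0.5*a*t^2 = 2.0 + 0.5*1.7778*1^2
= 2.8889


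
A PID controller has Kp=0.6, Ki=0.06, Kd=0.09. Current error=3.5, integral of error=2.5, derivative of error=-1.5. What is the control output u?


u = Kp*e + Ki*int(e) + Kd*de/dt
= 0.6*3.5 + 0.06*2.5 + 0.09*(-1.5)
= 2.1 + 0.15 + -0.135
= 2.115


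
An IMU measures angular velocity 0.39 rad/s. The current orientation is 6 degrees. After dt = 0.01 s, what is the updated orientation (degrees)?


delta_theta = w * dt = 0.39 * 0.01 = 0.0039 rad
= 0.2235 deg
theta_new = 6 + 0.2235 = 6.2235 deg


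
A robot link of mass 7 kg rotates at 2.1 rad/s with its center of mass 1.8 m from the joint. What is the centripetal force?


F = m * omega^2 * r
= 7 * 2.1^2 * 1.8
= 7 * 4.41 * 1.8
= 55.566 N


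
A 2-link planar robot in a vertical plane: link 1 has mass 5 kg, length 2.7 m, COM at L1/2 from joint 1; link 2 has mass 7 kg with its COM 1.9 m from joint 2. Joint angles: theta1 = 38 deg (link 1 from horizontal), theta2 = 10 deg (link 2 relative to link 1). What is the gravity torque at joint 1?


Horizontal distance from joint 1 to link-1 COM:
  x_c1 = (L1/2)*cos(t1) = 1.35 * 0.788 = 1.0638 m
Horizontal distance from joint 1 to link-2 COM:
  x_c2 = L1*cos(t1) + Lc2*cos(t1+t2)
       = 2.7*0.788 + 1.9*0.6691 = 3.399 m
tau1 = m1*g*x_c1 + m2*g*x_c2
     = 5*9.81*1.0638 + 7*9.81*3.399
     = 52.1801 + 233.4078
     = 285.5879 Nm


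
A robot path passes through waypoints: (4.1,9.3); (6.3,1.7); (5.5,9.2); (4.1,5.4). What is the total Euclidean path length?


Segment lengths:
  seg1 = sqrt((2.2)^2 + (-7.6)^2) = 7.912
  seg2 = sqrt((-0.8)^2 + (7.5)^2) = 7.5425
  seg3 = sqrt((-1.4)^2 + (-3.8)^2) = 4.0497
Total = 19.5043


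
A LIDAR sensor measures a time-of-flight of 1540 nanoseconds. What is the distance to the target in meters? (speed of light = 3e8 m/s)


tof = 1540 ns = 1.54e-06 s
dist = c * tof / 2
= 3e8 * 1.54e-06 / 2
= 231.0 m


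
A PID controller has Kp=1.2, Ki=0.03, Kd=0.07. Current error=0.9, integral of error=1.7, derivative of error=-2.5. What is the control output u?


u = Kp*e + Ki*int(e) + Kd*de/dt
= 1.2*0.9 + 0.03*1.7 + 0.07*(-2.5)
= 1.08 + 0.051 + -0.175
= 0.956


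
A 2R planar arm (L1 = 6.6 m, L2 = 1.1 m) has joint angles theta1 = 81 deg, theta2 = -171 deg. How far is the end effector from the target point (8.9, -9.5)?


End effector via forward kinematics:
x = L1*cos(t1) + L2*cos(t1+t2) = 1.0325
y = L1*sin(t1) + L2*sin(t1+t2) = 5.4187
Distance to target:
d = sqrt((8.9 - 1.0325)^2 + (-9.5 - 5.4187)^2)
= sqrt(61.8981 + 222.5689)
= 16.8661 m


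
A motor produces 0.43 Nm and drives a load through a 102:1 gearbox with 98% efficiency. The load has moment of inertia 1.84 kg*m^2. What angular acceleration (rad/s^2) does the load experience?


tau_out = tau_motor * N * eta
= 0.43 * 102 * 0.98 = 42.9828 Nm
alpha = tau_out / I = 42.9828 / 1.84
= 23.3602 rad/s^2


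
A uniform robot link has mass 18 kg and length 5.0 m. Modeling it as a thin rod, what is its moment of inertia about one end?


I = (1/3) * m * L^2
= (1/3) * 18 * 5.0^2
= 0.333333 * 18 * 25.0
= 150.0 kg*m^2


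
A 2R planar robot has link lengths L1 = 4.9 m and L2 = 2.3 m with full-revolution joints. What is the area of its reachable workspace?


r_max = L1 + L2 = 7.2 m
r_min = |L1 - L2| = 2.6 m
Area = pi*(r_max^2 - r_min^2)
= pi*(51.84 - 6.76)
= pi * 45.08
= 141.623 m^2


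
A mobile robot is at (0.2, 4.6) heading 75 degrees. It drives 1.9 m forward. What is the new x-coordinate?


x_new = x0 + d*cos(theta)
= 0.2 + 1.9*cos(75)
= 0.2 + 0.4918
= 0.6918


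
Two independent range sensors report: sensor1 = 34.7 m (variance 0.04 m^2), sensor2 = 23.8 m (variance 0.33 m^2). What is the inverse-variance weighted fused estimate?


w1 = (1/var1) / (1/var1 + 1/var2)
   = 25.0 / (25.0 + 3.0303) = 0.8919
w2 = 1 - w1 = 0.1081
fused = w1*s1 + w2*s2 = 30.9486 + 2.573
= 33.5216 m


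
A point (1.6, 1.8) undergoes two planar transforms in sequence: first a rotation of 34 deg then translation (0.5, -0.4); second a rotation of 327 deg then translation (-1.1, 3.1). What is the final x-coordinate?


After transform 1:
x1 = cos(34)*1.6 - sin(34)*1.8 + 0.5 = 0.8199
y1 = sin(34)*1.6 + cos(34)*1.8 + -0.4 = 1.987
After transform 2:
x2 = cos(327)*0.8199 - sin(327)*1.987 + -1.1
= 0.6698


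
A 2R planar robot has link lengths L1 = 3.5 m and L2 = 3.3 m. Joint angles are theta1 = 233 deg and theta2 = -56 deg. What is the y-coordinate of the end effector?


Convert angles to radians: theta1 = 4.0666, theta2 = -0.9774
y = L1*sin(theta1) + L2*sin(theta1+theta2)
y = -2.7952 + 0.1727
y = -2.6225


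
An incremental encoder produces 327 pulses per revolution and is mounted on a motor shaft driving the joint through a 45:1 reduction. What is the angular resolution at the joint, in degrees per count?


counts per rev = 327
effective counts at joint = 327 * 45 = 14715
resolution = 360 / 14715
= 0.0245 deg/count


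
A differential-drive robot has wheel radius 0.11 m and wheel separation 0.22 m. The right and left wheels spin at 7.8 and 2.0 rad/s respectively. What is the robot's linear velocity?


vR = r*wR = 0.11*7.8 = 0.858 m/s
vL = r*wL = 0.11*2.0 = 0.22 m/s
v = (vR+vL)/2 = 0.539 m/s
omega = (vR-vL)/L = 2.9 rad/s
linear velocity = 0.539 m/s


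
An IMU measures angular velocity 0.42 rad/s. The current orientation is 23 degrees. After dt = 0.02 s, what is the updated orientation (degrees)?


delta_theta = w * dt = 0.42 * 0.02 = 0.0084 rad
= 0.4813 deg
theta_new = 23 + 0.4813 = 23.4813 deg


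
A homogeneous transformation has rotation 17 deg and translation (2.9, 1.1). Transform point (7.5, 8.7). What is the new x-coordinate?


x' = cos(theta)*px - sin(theta)*py + tx
= 0.9563*7.5 - 0.2924*8.7 + 2.9
= 7.5287


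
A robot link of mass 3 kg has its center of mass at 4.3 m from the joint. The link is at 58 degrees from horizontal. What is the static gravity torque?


tau = m*g*L*cos(angle)
= 3 * 9.81 * 4.3 * cos(58 deg)
= 3 * 9.81 * 4.3 * 0.5299
= 67.0608 Nm


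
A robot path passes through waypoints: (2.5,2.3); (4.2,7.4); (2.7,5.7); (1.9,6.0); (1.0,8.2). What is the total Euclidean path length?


Segment lengths:
  seg1 = sqrt((1.7)^2 + (5.1)^2) = 5.3759
  seg2 = sqrt((-1.5)^2 + (-1.7)^2) = 2.2672
  seg3 = sqrt((-0.8)^2 + (0.3)^2) = 0.8544
  seg4 = sqrt((-0.9)^2 + (2.2)^2) = 2.377
Total = 10.8744


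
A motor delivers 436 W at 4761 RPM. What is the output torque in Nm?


omega = 4761 * 2*pi/60 = 498.5708 rad/s
tau = P / omega = 436 / 498.5708
= 0.8745 Nm


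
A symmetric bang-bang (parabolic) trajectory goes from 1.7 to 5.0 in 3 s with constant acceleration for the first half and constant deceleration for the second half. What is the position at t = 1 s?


Symmetric rest-to-rest: each phase covers (pf-p0)/2 in time T/2. 0.5*a*(T/2)^2 = (pf-p0)/2 => a = 4*(pf-p0)/T^2
a = 4*(5.0-1.7)/3^2 = 1.4667
t = 1 is in the acceleration phase (t <= T/2).
p = p0 + 0.5*a*t^2 = 1.7 + 0.5*1.4667*1^2
= 2.4333


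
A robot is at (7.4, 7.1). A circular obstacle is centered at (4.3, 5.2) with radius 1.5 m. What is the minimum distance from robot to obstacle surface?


center_dist = sqrt((7.4-4.3)^2 + (7.1-5.2)^2)
= sqrt(9.61 + 3.61)
= 3.6359
min_dist = center_dist - radius = 3.6359 - 1.5 = 2.1359 m


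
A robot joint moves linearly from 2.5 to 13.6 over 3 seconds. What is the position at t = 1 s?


s = t/T = 1/3 = 0.3333
p(t) = p0 + (pf-p0)*s
= 2.5 + (13.6 - 2.5) * 0.3333
= 6.2


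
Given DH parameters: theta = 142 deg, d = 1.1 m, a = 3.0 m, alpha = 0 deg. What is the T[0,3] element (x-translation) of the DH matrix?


T[0,3] = a * cos(theta)
= 3.0 * cos(142 deg)
= 3.0 * -0.788
= -2.364


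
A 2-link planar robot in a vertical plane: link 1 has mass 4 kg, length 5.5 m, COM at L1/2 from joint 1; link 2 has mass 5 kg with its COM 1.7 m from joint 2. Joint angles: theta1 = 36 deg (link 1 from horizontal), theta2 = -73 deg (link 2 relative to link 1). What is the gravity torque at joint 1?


Horizontal distance from joint 1 to link-1 COM:
  x_c1 = (L1/2)*cos(t1) = 2.75 * 0.809 = 2.2248 m
Horizontal distance from joint 1 to link-2 COM:
  x_c2 = L1*cos(t1) + Lc2*cos(t1+t2)
       = 5.5*0.809 + 1.7*0.7986 = 5.8073 m
tau1 = m1*g*x_c1 + m2*g*x_c2
     = 4*9.81*2.2248 + 5*9.81*5.8073
     = 87.301 + 284.8468
     = 372.1478 Nm


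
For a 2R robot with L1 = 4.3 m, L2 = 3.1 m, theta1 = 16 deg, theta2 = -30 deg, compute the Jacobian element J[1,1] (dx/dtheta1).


J[1,1] = -L1*sin(t1) - L2*sin(t1+t2)
= -4.3*sin(16) - 3.1*sin(-14)
= -0.4353


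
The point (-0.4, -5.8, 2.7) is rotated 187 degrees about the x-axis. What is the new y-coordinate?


Rotation about x-axis: y' = y*cos(theta) - z*sin(theta)
= -5.8 * -0.9925 - 2.7 * -0.1219
= 6.0858


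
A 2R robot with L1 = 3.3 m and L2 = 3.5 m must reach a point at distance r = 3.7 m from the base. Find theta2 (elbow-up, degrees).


cos(theta2) = (r^2 - L1^2 - L2^2) / (2*L1*L2)
cos(theta2) = (13.69 - 10.89 - 12.25) / 23.1
cos(theta2) = -0.409091
theta2 = 114.1477 degrees


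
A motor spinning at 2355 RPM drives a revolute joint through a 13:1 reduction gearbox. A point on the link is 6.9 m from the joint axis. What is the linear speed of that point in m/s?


omega_motor = 2355 * 2*pi/60 = 246.615 rad/s
omega_joint = omega_motor / 13 = 18.9704 rad/s
v = omega_joint * r = 18.9704 * 6.9
= 130.8957 m/s


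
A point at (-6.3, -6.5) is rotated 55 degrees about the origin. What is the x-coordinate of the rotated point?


x' = x*cos(theta) - y*sin(theta)
cos(55 deg) = 0.5736, sin(55 deg) = 0.8192
x' = -6.3 * 0.5736 - -6.5 * 0.8192
= -3.6135 - -5.3245
= 1.711


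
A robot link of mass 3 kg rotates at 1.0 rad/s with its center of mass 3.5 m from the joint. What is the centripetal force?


F = m * omega^2 * r
= 3 * 1.0^2 * 3.5
= 3 * 1.0 * 3.5
= 10.5 N


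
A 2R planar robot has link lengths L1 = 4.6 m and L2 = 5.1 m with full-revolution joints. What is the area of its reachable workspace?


r_max = L1 + L2 = 9.7 m
r_min = |L1 - L2| = 0.5 m
Area = pi*(r_max^2 - r_min^2)
= pi*(94.09 - 0.25)
= pi * 93.84
= 294.8071 m^2


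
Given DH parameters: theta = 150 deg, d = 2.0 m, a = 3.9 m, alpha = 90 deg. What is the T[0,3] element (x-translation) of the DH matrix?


T[0,3] = a * cos(theta)
= 3.9 * cos(150 deg)
= 3.9 * -0.866
= -3.3775


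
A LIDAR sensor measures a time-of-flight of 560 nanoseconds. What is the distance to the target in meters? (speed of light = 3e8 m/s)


tof = 560 ns = 5.6e-07 s
dist = c * tof / 2
= 3e8 * 5.6e-07 / 2
= 84.0 m


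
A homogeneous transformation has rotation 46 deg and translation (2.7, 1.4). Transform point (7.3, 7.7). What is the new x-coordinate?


x' = cos(theta)*px - sin(theta)*py + tx
= 0.6947*7.3 - 0.7193*7.7 + 2.7
= 2.2321


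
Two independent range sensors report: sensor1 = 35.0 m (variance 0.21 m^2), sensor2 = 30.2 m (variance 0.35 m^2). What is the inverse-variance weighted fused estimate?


w1 = (1/var1) / (1/var1 + 1/var2)
   = 4.7619 / (4.7619 + 2.8571) = 0.625
w2 = 1 - w1 = 0.375
fused = w1*s1 + w2*s2 = 21.875 + 11.325
= 33.2 m


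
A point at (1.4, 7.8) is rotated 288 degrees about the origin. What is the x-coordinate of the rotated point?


x' = x*cos(theta) - y*sin(theta)
cos(288 deg) = 0.309, sin(288 deg) = -0.9511
x' = 1.4 * 0.309 - 7.8 * -0.9511
= 0.4326 - -7.4182
= 7.8509


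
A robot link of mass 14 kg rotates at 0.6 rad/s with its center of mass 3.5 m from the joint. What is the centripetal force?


F = m * omega^2 * r
= 14 * 0.6^2 * 3.5
= 14 * 0.36 * 3.5
= 17.64 N


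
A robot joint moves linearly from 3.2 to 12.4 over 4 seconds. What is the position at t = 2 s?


s = t/T = 2/4 = 0.5
p(t) = p0 + (pf-p0)*s
= 3.2 + (12.4 - 3.2) * 0.5
= 7.8


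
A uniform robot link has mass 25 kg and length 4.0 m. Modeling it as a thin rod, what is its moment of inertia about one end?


I = (1/3) * m * L^2
= (1/3) * 25 * 4.0^2
= 0.333333 * 25 * 16.0
= 133.3333 kg*m^2


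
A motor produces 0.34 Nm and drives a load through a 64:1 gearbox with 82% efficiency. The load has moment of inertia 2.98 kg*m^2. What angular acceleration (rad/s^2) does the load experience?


tau_out = tau_motor * N * eta
= 0.34 * 64 * 0.82 = 17.8432 Nm
alpha = tau_out / I = 17.8432 / 2.98
= 5.9877 rad/s^2


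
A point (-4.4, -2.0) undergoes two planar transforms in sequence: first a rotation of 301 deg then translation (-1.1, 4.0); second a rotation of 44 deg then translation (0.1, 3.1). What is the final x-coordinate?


After transform 1:
x1 = cos(301)*-4.4 - sin(301)*-2.0 + -1.1 = -5.0805
y1 = sin(301)*-4.4 + cos(301)*-2.0 + 4.0 = 6.7415
After transform 2:
x2 = cos(44)*-5.0805 - sin(44)*6.7415 + 0.1
= -8.2376


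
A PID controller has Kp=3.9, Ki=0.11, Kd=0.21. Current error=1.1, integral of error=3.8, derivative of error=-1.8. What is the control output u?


u = Kp*e + Ki*int(e) + Kd*de/dt
= 3.9*1.1 + 0.11*3.8 + 0.21*(-1.8)
= 4.29 + 0.418 + -0.378
= 4.33


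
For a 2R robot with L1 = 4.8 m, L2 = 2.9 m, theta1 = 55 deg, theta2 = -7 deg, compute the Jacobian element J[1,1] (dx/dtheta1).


J[1,1] = -L1*sin(t1) - L2*sin(t1+t2)
= -4.8*sin(55) - 2.9*sin(48)
= -6.087


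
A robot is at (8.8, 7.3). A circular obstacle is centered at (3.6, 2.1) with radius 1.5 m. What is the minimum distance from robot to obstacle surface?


center_dist = sqrt((8.8-3.6)^2 + (7.3-2.1)^2)
= sqrt(27.04 + 27.04)
= 7.3539
min_dist = center_dist - radius = 7.3539 - 1.5 = 5.8539 m


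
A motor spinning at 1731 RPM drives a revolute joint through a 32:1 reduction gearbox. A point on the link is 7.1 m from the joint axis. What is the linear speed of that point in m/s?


omega_motor = 1731 * 2*pi/60 = 181.2699 rad/s
omega_joint = omega_motor / 32 = 5.6647 rad/s
v = omega_joint * r = 5.6647 * 7.1
= 40.2193 m/s


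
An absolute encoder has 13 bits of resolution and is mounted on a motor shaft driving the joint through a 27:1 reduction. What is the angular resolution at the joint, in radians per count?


counts = 2^13 = 8192
effective counts at joint = 8192 * 27 = 221184
resolution = 2*pi / 221184
= 2.8407e-05 rad/count


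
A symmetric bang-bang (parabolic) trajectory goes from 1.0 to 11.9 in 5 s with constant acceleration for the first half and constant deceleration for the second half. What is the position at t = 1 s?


Symmetric rest-to-rest: each phase covers (pf-p0)/2 in time T/2. 0.5*a*(T/2)^2 = (pf-p0)/2 => a = 4*(pf-p0)/T^2
a = 4*(11.9-1.0)/5^2 = 1.744
t = 1 is in the acceleration phase (t <= T/2).
p = p0 + 0.5*a*t^2 = 1.0 + 0.5*1.744*1^2
= 1.872


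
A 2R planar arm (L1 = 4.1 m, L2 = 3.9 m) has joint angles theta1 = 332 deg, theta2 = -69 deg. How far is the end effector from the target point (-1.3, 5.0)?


End effector via forward kinematics:
x = L1*cos(t1) + L2*cos(t1+t2) = 3.1448
y = L1*sin(t1) + L2*sin(t1+t2) = -5.7958
Distance to target:
d = sqrt((-1.3 - 3.1448)^2 + (5.0 - -5.7958)^2)
= sqrt(19.7562 + 116.5485)
= 11.675 m


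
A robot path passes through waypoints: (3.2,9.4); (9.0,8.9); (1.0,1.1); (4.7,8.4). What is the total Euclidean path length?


Segment lengths:
  seg1 = sqrt((5.8)^2 + (-0.5)^2) = 5.8215
  seg2 = sqrt((-8.0)^2 + (-7.8)^2) = 11.1732
  seg3 = sqrt((3.7)^2 + (7.3)^2) = 8.1841
Total = 25.1788


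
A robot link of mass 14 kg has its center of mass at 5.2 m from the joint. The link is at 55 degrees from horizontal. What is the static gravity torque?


tau = m*g*L*cos(angle)
= 14 * 9.81 * 5.2 * cos(55 deg)
= 14 * 9.81 * 5.2 * 0.5736
= 409.6299 Nm


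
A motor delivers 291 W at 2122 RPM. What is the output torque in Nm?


omega = 2122 * 2*pi/60 = 222.2153 rad/s
tau = P / omega = 291 / 222.2153
= 1.3095 Nm


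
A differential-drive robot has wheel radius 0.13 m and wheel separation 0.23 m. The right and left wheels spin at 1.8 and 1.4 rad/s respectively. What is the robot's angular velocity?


vR = r*wR = 0.13*1.8 = 0.234 m/s
vL = r*wL = 0.13*1.4 = 0.182 m/s
v = (vR+vL)/2 = 0.208 m/s
omega = (vR-vL)/L = 0.2261 rad/s
angular velocity = 0.2261 rad/s


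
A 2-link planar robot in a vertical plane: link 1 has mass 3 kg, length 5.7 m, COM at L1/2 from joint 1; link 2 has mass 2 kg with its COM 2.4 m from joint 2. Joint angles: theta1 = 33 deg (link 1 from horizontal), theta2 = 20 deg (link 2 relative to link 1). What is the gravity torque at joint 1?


Horizontal distance from joint 1 to link-1 COM:
  x_c1 = (L1/2)*cos(t1) = 2.85 * 0.8387 = 2.3902 m
Horizontal distance from joint 1 to link-2 COM:
  x_c2 = L1*cos(t1) + Lc2*cos(t1+t2)
       = 5.7*0.8387 + 2.4*0.6018 = 6.2248 m
tau1 = m1*g*x_c1 + m2*g*x_c2
     = 3*9.81*2.3902 + 2*9.81*6.2248
     = 70.3439 + 122.1302
     = 192.4741 Nm


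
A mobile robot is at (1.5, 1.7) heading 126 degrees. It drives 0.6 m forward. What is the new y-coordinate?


y_new = y0 + d*sin(theta)
= 1.7 + 0.6*sin(126)
= 1.7 + 0.4854
= 2.1854


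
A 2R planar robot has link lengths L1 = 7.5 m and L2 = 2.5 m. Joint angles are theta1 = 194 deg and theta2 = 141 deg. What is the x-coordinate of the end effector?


Convert angles to radians: theta1 = 3.3859, theta2 = 2.4609
x = L1*cos(theta1) + L2*cos(theta1+theta2)
x = -7.2772 + 2.2658
x = -5.0114


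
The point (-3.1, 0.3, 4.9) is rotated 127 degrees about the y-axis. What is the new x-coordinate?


Rotation about y-axis: x' = x*cos(theta) + z*sin(theta)
= -3.1 * -0.6018 + 4.9 * 0.7986
= 5.7789


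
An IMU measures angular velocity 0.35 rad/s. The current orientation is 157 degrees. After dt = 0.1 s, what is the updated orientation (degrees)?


delta_theta = w * dt = 0.35 * 0.1 = 0.035 rad
= 2.0054 deg
theta_new = 157 + 2.0054 = 159.0054 deg


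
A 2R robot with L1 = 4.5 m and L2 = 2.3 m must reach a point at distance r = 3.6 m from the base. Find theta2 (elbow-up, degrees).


cos(theta2) = (r^2 - L1^2 - L2^2) / (2*L1*L2)
cos(theta2) = (12.96 - 20.25 - 5.29) / 20.7
cos(theta2) = -0.607729
theta2 = 127.4255 degrees


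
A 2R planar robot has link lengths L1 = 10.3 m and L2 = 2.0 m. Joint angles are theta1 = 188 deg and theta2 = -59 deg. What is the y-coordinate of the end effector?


Convert angles to radians: theta1 = 3.2812, theta2 = -1.0297
y = L1*sin(theta1) + L2*sin(theta1+theta2)
y = -1.4335 + 1.5543
y = 0.1208


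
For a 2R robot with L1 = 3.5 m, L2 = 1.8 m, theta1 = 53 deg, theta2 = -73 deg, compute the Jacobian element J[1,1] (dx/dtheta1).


J[1,1] = -L1*sin(t1) - L2*sin(t1+t2)
= -3.5*sin(53) - 1.8*sin(-20)
= -2.1796


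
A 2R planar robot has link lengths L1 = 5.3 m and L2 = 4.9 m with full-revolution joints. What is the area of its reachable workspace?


r_max = L1 + L2 = 10.2 m
r_min = |L1 - L2| = 0.4 m
Area = pi*(r_max^2 - r_min^2)
= pi*(104.04 - 0.16)
= pi * 103.88
= 326.3486 m^2


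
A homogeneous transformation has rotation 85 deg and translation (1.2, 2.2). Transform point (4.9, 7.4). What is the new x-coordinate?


x' = cos(theta)*px - sin(theta)*py + tx
= 0.0872*4.9 - 0.9962*7.4 + 1.2
= -5.7448


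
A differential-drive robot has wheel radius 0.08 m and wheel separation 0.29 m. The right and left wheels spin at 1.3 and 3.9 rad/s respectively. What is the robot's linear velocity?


vR = r*wR = 0.08*1.3 = 0.104 m/s
vL = r*wL = 0.08*3.9 = 0.312 m/s
v = (vR+vL)/2 = 0.208 m/s
omega = (vR-vL)/L = -0.7172 rad/s
linear velocity = 0.208 m/s


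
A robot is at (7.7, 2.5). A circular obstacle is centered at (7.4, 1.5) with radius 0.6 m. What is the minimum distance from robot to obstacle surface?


center_dist = sqrt((7.7-7.4)^2 + (2.5-1.5)^2)
= sqrt(0.09 + 1.0)
= 1.044
min_dist = center_dist - radius = 1.044 - 0.6 = 0.444 m


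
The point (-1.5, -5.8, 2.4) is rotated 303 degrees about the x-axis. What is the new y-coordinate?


Rotation about x-axis: y' = y*cos(theta) - z*sin(theta)
= -5.8 * 0.5446 - 2.4 * -0.8387
= -1.1461


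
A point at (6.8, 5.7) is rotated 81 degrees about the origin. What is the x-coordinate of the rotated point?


x' = x*cos(theta) - y*sin(theta)
cos(81 deg) = 0.1564, sin(81 deg) = 0.9877
x' = 6.8 * 0.1564 - 5.7 * 0.9877
= 1.0638 - 5.6298
= -4.5661


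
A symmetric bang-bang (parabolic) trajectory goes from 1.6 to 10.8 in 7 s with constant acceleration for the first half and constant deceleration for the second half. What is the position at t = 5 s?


Symmetric rest-to-rest: each phase covers (pf-p0)/2 in time T/2. 0.5*a*(T/2)^2 = (pf-p0)/2 => a = 4*(pf-p0)/T^2
a = 4*(10.8-1.6)/7^2 = 0.751
t = 5 is in the deceleration phase (t > T/2).
p = pf - 0.5*a*(T-t)^2 = 10.8 - 0.5*0.751*2^2
= 9.298


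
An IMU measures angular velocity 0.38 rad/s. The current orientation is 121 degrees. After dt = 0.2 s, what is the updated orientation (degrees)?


delta_theta = w * dt = 0.38 * 0.2 = 0.076 rad
= 4.3545 deg
theta_new = 121 + 4.3545 = 125.3545 deg


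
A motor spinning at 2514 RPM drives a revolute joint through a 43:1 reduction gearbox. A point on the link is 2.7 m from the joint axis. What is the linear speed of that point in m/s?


omega_motor = 2514 * 2*pi/60 = 263.2655 rad/s
omega_joint = omega_motor / 43 = 6.1225 rad/s
v = omega_joint * r = 6.1225 * 2.7
= 16.5306 m/s


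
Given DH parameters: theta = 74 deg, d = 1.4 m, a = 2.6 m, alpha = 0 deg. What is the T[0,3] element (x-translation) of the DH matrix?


T[0,3] = a * cos(theta)
= 2.6 * cos(74 deg)
= 2.6 * 0.2756
= 0.7167


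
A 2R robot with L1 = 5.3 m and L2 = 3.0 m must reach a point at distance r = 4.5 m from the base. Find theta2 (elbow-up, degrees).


cos(theta2) = (r^2 - L1^2 - L2^2) / (2*L1*L2)
cos(theta2) = (20.25 - 28.09 - 9.0) / 31.8
cos(theta2) = -0.52956
theta2 = 121.9757 degrees


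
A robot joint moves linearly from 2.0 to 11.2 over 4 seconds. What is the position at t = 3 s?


s = t/T = 3/4 = 0.75
p(t) = p0 + (pf-p0)*s
= 2.0 + (11.2 - 2.0) * 0.75
= 8.9


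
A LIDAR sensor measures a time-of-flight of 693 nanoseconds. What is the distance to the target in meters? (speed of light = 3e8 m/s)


tof = 693 ns = 6.93e-07 s
dist = c * tof / 2
= 3e8 * 6.93e-07 / 2
= 103.95 m


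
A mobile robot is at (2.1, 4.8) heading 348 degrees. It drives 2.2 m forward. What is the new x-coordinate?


x_new = x0 + d*cos(theta)
= 2.1 + 2.2*cos(348)
= 2.1 + 2.1519
= 4.2519


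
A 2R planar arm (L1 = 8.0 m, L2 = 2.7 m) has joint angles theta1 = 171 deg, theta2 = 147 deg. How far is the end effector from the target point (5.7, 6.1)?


End effector via forward kinematics:
x = L1*cos(t1) + L2*cos(t1+t2) = -5.895
y = L1*sin(t1) + L2*sin(t1+t2) = -0.5552
Distance to target:
d = sqrt((5.7 - -5.895)^2 + (6.1 - -0.5552)^2)
= sqrt(134.4444 + 44.2914)
= 13.3692 m


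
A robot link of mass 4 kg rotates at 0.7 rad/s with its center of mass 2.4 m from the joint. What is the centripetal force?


F = m * omega^2 * r
= 4 * 0.7^2 * 2.4
= 4 * 0.49 * 2.4
= 4.704 N


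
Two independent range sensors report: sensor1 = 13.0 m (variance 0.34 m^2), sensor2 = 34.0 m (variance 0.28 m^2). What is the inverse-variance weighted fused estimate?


w1 = (1/var1) / (1/var1 + 1/var2)
   = 2.9412 / (2.9412 + 3.5714) = 0.4516
w2 = 1 - w1 = 0.5484
fused = w1*s1 + w2*s2 = 5.871 + 18.6452
= 24.5161 m


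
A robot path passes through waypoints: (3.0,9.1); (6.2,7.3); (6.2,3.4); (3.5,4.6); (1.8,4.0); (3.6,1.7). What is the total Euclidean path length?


Segment lengths:
  seg1 = sqrt((3.2)^2 + (-1.8)^2) = 3.6715
  seg2 = sqrt((0.0)^2 + (-3.9)^2) = 3.9
  seg3 = sqrt((-2.7)^2 + (1.2)^2) = 2.9547
  seg4 = sqrt((-1.7)^2 + (-0.6)^2) = 1.8028
  seg5 = sqrt((1.8)^2 + (-2.3)^2) = 2.9206
Total = 15.2496


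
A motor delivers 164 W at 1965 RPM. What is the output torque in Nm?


omega = 1965 * 2*pi/60 = 205.7743 rad/s
tau = P / omega = 164 / 205.7743
= 0.797 Nm


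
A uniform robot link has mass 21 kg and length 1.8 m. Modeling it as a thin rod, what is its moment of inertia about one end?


I = (1/3) * m * L^2
= (1/3) * 21 * 1.8^2
= 0.333333 * 21 * 3.24
= 22.68 kg*m^2


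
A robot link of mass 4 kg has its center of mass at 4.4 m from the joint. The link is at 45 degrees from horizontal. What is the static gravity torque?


tau = m*g*L*cos(angle)
= 4 * 9.81 * 4.4 * cos(45 deg)
= 4 * 9.81 * 4.4 * 0.7071
= 122.0862 Nm


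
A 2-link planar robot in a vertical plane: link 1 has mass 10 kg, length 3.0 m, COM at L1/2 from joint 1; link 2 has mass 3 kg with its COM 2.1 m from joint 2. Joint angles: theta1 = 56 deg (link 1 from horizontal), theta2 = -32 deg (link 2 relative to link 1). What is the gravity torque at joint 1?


Horizontal distance from joint 1 to link-1 COM:
  x_c1 = (L1/2)*cos(t1) = 1.5 * 0.5592 = 0.8388 m
Horizontal distance from joint 1 to link-2 COM:
  x_c2 = L1*cos(t1) + Lc2*cos(t1+t2)
       = 3.0*0.5592 + 2.1*0.9135 = 3.596 m
tau1 = m1*g*x_c1 + m2*g*x_c2
     = 10*9.81*0.8388 + 3*9.81*3.596
     = 82.2852 + 105.831
     = 188.1162 Nm


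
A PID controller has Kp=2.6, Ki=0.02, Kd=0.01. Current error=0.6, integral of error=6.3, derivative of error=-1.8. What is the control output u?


u = Kp*e + Ki*int(e) + Kd*de/dt
= 2.6*0.6 + 0.02*6.3 + 0.01*(-1.8)
= 1.56 + 0.126 + -0.018
= 1.668


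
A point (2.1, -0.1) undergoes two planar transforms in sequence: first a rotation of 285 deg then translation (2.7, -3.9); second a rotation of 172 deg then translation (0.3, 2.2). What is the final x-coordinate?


After transform 1:
x1 = cos(285)*2.1 - sin(285)*-0.1 + 2.7 = 3.1469
y1 = sin(285)*2.1 + cos(285)*-0.1 + -3.9 = -5.9543
After transform 2:
x2 = cos(172)*3.1469 - sin(172)*-5.9543 + 0.3
= -1.9876


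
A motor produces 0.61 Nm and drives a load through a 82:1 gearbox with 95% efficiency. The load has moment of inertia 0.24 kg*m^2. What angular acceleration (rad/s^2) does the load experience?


tau_out = tau_motor * N * eta
= 0.61 * 82 * 0.95 = 47.519 Nm
alpha = tau_out / I = 47.519 / 0.24
= 197.9958 rad/s^2


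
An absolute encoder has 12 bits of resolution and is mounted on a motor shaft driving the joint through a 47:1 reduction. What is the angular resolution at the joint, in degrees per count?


counts = 2^12 = 4096
effective counts at joint = 4096 * 47 = 192512
resolution = 360 / 192512
= 0.0019 deg/count


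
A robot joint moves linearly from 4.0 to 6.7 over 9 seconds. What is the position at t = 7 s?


s = t/T = 7/9 = 0.7778
p(t) = p0 + (pf-p0)*s
= 4.0 + (6.7 - 4.0) * 0.7778
= 6.1


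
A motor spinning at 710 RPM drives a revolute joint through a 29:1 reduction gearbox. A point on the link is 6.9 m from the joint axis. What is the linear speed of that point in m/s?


omega_motor = 710 * 2*pi/60 = 74.351 rad/s
omega_joint = omega_motor / 29 = 2.5638 rad/s
v = omega_joint * r = 2.5638 * 6.9
= 17.6904 m/s


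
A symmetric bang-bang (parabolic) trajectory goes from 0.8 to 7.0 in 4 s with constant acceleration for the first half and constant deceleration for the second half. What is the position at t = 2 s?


Symmetric rest-to-rest: each phase covers (pf-p0)/2 in time T/2. 0.5*a*(T/2)^2 = (pf-p0)/2 => a = 4*(pf-p0)/T^2
a = 4*(7.0-0.8)/4^2 = 1.55
t = 2 is in the acceleration phase (t <= T/2).
p = p0 + 0.5*a*t^2 = 0.8 + 0.5*1.55*2^2
= 3.9


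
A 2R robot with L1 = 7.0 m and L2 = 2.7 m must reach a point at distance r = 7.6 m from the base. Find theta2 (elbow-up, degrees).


cos(theta2) = (r^2 - L1^2 - L2^2) / (2*L1*L2)
cos(theta2) = (57.76 - 49.0 - 7.29) / 37.8
cos(theta2) = 0.038889
theta2 = 87.7713 degrees


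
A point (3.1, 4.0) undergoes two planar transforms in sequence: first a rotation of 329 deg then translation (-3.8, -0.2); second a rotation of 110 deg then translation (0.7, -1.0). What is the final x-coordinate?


After transform 1:
x1 = cos(329)*3.1 - sin(329)*4.0 + -3.8 = 0.9174
y1 = sin(329)*3.1 + cos(329)*4.0 + -0.2 = 1.6321
After transform 2:
x2 = cos(110)*0.9174 - sin(110)*1.6321 + 0.7
= -1.1474


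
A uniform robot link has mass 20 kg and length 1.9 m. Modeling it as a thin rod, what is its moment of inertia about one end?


I = (1/3) * m * L^2
= (1/3) * 20 * 1.9^2
= 0.333333 * 20 * 3.61
= 24.0667 kg*m^2


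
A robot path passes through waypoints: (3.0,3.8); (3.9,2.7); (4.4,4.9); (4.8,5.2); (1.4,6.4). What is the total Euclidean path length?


Segment lengths:
  seg1 = sqrt((0.9)^2 + (-1.1)^2) = 1.4213
  seg2 = sqrt((0.5)^2 + (2.2)^2) = 2.2561
  seg3 = sqrt((0.4)^2 + (0.3)^2) = 0.5
  seg4 = sqrt((-3.4)^2 + (1.2)^2) = 3.6056
Total = 7.7829


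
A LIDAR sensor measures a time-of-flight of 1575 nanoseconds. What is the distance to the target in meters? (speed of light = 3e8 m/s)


tof = 1575 ns = 1.575e-06 s
dist = c * tof / 2
= 3e8 * 1.575e-06 / 2
= 236.25 m


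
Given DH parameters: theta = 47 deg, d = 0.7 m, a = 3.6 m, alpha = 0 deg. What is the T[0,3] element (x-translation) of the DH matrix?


T[0,3] = a * cos(theta)
= 3.6 * cos(47 deg)
= 3.6 * 0.682
= 2.4552


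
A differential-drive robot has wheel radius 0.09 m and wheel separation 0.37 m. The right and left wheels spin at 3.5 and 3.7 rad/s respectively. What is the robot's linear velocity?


vR = r*wR = 0.09*3.5 = 0.315 m/s
vL = r*wL = 0.09*3.7 = 0.333 m/s
v = (vR+vL)/2 = 0.324 m/s
omega = (vR-vL)/L = -0.0486 rad/s
linear velocity = 0.324 m/s


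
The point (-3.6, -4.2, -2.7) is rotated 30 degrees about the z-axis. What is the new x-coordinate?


Rotation about z-axis: x' = x*cos(theta) - y*sin(theta)
= -3.6 * 0.866 - -4.2 * 0.5
= -1.0177


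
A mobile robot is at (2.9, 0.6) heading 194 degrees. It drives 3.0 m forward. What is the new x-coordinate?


x_new = x0 + d*cos(theta)
= 2.9 + 3.0*cos(194)
= 2.9 + -2.9109
= -0.0109


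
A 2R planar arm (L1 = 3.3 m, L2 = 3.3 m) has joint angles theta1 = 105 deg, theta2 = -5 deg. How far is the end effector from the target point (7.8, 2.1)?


End effector via forward kinematics:
x = L1*cos(t1) + L2*cos(t1+t2) = -1.4271
y = L1*sin(t1) + L2*sin(t1+t2) = 6.4374
Distance to target:
d = sqrt((7.8 - -1.4271)^2 + (2.1 - 6.4374)^2)
= sqrt(85.1401 + 18.8132)
= 10.1958 m


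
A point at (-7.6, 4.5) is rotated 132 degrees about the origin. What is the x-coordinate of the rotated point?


x' = x*cos(theta) - y*sin(theta)
cos(132 deg) = -0.6691, sin(132 deg) = 0.7431
x' = -7.6 * -0.6691 - 4.5 * 0.7431
= 5.0854 - 3.3442
= 1.7412


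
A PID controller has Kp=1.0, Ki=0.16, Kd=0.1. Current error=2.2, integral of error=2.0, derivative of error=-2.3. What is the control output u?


u = Kp*e + Ki*int(e) + Kd*de/dt
= 1.0*2.2 + 0.16*2.0 + 0.1*(-2.3)
= 2.2 + 0.32 + -0.23
= 2.29


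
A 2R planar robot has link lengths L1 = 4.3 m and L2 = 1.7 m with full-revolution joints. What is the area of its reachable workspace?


r_max = L1 + L2 = 6.0 m
r_min = |L1 - L2| = 2.6 m
Area = pi*(r_max^2 - r_min^2)
= pi*(36.0 - 6.76)
= pi * 29.24
= 91.8602 m^2


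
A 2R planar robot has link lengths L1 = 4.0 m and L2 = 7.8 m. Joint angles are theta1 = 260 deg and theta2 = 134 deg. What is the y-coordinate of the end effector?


Convert angles to radians: theta1 = 4.5379, theta2 = 2.3387
y = L1*sin(theta1) + L2*sin(theta1+theta2)
y = -3.9392 + 4.3617
y = 0.4225


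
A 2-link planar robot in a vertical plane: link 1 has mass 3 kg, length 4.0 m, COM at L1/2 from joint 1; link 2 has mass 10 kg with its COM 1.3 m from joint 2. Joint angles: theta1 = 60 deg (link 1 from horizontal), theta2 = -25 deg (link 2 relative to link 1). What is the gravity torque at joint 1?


Horizontal distance from joint 1 to link-1 COM:
  x_c1 = (L1/2)*cos(t1) = 2.0 * 0.5 = 1.0 m
Horizontal distance from joint 1 to link-2 COM:
  x_c2 = L1*cos(t1) + Lc2*cos(t1+t2)
       = 4.0*0.5 + 1.3*0.8192 = 3.0649 m
tau1 = m1*g*x_c1 + m2*g*x_c2
     = 3*9.81*1.0 + 10*9.81*3.0649
     = 29.43 + 300.6665
     = 330.0965 Nm


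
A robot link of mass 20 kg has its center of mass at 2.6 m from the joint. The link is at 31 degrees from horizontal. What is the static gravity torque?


tau = m*g*L*cos(angle)
= 20 * 9.81 * 2.6 * cos(31 deg)
= 20 * 9.81 * 2.6 * 0.8572
= 437.2582 Nm


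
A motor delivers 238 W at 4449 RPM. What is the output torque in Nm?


omega = 4449 * 2*pi/60 = 465.8982 rad/s
tau = P / omega = 238 / 465.8982
= 0.5108 Nm


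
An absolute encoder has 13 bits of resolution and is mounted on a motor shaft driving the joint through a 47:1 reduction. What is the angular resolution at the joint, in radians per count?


counts = 2^13 = 8192
effective counts at joint = 8192 * 47 = 385024
resolution = 2*pi / 385024
= 1.6319e-05 rad/count


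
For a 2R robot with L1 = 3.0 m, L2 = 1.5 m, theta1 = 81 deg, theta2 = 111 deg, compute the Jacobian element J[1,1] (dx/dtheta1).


J[1,1] = -L1*sin(t1) - L2*sin(t1+t2)
= -3.0*sin(81) - 1.5*sin(192)
= -2.6512


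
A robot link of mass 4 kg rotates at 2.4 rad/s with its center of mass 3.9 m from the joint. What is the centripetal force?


F = m * omega^2 * r
= 4 * 2.4^2 * 3.9
= 4 * 5.76 * 3.9
= 89.856 N


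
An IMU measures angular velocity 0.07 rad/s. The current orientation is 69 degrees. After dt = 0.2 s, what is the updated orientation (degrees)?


delta_theta = w * dt = 0.07 * 0.2 = 0.014 rad
= 0.8021 deg
theta_new = 69 + 0.8021 = 69.8021 deg


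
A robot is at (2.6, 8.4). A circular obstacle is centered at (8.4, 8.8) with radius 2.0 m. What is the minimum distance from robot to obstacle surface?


center_dist = sqrt((2.6-8.4)^2 + (8.4-8.8)^2)
= sqrt(33.64 + 0.16)
= 5.8138
min_dist = center_dist - radius = 5.8138 - 2.0 = 3.8138 m


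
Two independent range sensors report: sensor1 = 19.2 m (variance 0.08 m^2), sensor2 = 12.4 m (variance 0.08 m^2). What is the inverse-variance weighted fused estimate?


w1 = (1/var1) / (1/var1 + 1/var2)
   = 12.5 / (12.5 + 12.5) = 0.5
w2 = 1 - w1 = 0.5
fused = w1*s1 + w2*s2 = 9.6 + 6.2
= 15.8 m


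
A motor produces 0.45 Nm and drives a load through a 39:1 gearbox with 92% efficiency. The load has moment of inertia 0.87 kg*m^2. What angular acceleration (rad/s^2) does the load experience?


tau_out = tau_motor * N * eta
= 0.45 * 39 * 0.92 = 16.146 Nm
alpha = tau_out / I = 16.146 / 0.87
= 18.5586 rad/s^2


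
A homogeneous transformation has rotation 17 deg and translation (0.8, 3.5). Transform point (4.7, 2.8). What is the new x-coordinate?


x' = cos(theta)*px - sin(theta)*py + tx
= 0.9563*4.7 - 0.2924*2.8 + 0.8
= 4.476


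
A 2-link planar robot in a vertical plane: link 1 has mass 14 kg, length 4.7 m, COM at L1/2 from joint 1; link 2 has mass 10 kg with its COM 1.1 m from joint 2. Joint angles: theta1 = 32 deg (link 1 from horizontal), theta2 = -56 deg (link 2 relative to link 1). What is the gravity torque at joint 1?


Horizontal distance from joint 1 to link-1 COM:
  x_c1 = (L1/2)*cos(t1) = 2.35 * 0.848 = 1.9929 m
Horizontal distance from joint 1 to link-2 COM:
  x_c2 = L1*cos(t1) + Lc2*cos(t1+t2)
       = 4.7*0.848 + 1.1*0.9135 = 4.9907 m
tau1 = m1*g*x_c1 + m2*g*x_c2
     = 14*9.81*1.9929 + 10*9.81*4.9907
     = 273.7067 + 489.5902
     = 763.2969 Nm


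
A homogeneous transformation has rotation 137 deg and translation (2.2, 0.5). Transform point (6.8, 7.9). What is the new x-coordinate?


x' = cos(theta)*px - sin(theta)*py + tx
= -0.7314*6.8 - 0.682*7.9 + 2.2
= -8.161


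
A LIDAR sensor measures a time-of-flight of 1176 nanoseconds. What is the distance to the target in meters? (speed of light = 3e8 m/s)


tof = 1176 ns = 1.176e-06 s
dist = c * tof / 2
= 3e8 * 1.176e-06 / 2
= 176.4 m


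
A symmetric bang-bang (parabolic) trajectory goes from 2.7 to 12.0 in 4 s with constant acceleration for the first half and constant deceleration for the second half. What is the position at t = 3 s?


Symmetric rest-to-rest: each phase covers (pf-p0)/2 in time T/2. 0.5*a*(T/2)^2 = (pf-p0)/2 => a = 4*(pf-p0)/T^2
a = 4*(12.0-2.7)/4^2 = 2.325
t = 3 is in the deceleration phase (t > T/2).
p = pf - 0.5*a*(T-t)^2 = 12.0 - 0.5*2.325*1^2
= 10.8375


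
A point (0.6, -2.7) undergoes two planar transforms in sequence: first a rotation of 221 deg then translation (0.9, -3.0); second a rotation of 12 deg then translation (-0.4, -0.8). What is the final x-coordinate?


After transform 1:
x1 = cos(221)*0.6 - sin(221)*-2.7 + 0.9 = -1.3242
y1 = sin(221)*0.6 + cos(221)*-2.7 + -3.0 = -1.3559
After transform 2:
x2 = cos(12)*-1.3242 - sin(12)*-1.3559 + -0.4
= -1.4133


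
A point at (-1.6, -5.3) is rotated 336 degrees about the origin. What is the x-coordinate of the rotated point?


x' = x*cos(theta) - y*sin(theta)
cos(336 deg) = 0.9135, sin(336 deg) = -0.4067
x' = -1.6 * 0.9135 - -5.3 * -0.4067
= -1.4617 - 2.1557
= -3.6174


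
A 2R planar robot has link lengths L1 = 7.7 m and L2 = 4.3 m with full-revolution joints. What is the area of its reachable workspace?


r_max = L1 + L2 = 12.0 m
r_min = |L1 - L2| = 3.4 m
Area = pi*(r_max^2 - r_min^2)
= pi*(144.0 - 11.56)
= pi * 132.44
= 416.0725 m^2


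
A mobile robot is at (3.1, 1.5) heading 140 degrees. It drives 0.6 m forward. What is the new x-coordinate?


x_new = x0 + d*cos(theta)
= 3.1 + 0.6*cos(140)
= 3.1 + -0.4596
= 2.6404


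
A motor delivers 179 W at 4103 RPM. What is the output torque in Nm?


omega = 4103 * 2*pi/60 = 429.6652 rad/s
tau = P / omega = 179 / 429.6652
= 0.4166 Nm


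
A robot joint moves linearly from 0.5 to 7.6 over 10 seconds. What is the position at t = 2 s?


s = t/T = 2/10 = 0.2
p(t) = p0 + (pf-p0)*s
= 0.5 + (7.6 - 0.5) * 0.2
= 1.92


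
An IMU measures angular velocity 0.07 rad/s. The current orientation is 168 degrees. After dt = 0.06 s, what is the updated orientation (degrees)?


delta_theta = w * dt = 0.07 * 0.06 = 0.0042 rad
= 0.2406 deg
theta_new = 168 + 0.2406 = 168.2406 deg


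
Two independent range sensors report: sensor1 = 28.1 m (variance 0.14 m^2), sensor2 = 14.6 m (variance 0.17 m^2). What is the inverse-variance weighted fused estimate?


w1 = (1/var1) / (1/var1 + 1/var2)
   = 7.1429 / (7.1429 + 5.8824) = 0.5484
w2 = 1 - w1 = 0.4516
fused = w1*s1 + w2*s2 = 15.4097 + 6.5935
= 22.0032 m


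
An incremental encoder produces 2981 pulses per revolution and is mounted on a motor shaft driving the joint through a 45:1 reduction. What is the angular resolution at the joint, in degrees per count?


counts per rev = 2981
effective counts at joint = 2981 * 45 = 134145
resolution = 360 / 134145
= 0.0027 deg/count


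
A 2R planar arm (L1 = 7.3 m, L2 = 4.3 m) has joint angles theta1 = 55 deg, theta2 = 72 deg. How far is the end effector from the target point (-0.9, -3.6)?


End effector via forward kinematics:
x = L1*cos(t1) + L2*cos(t1+t2) = 1.5993
y = L1*sin(t1) + L2*sin(t1+t2) = 9.4139
Distance to target:
d = sqrt((-0.9 - 1.5993)^2 + (-3.6 - 9.4139)^2)
= sqrt(6.2465 + 169.3627)
= 13.2518 m
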